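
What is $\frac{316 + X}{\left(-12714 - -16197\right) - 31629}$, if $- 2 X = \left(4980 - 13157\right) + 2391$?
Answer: $- \frac{3209}{28146} \approx -0.11401$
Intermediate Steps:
$X = 2893$ ($X = - \frac{\left(4980 - 13157\right) + 2391}{2} = - \frac{-8177 + 2391}{2} = \left(- \frac{1}{2}\right) \left(-5786\right) = 2893$)
$\frac{316 + X}{\left(-12714 - -16197\right) - 31629} = \frac{316 + 2893}{\left(-12714 - -16197\right) - 31629} = \frac{3209}{\left(-12714 + 16197\right) - 31629} = \frac{3209}{3483 - 31629} = \frac{3209}{-28146} = 3209 \left(- \frac{1}{28146}\right) = - \frac{3209}{28146}$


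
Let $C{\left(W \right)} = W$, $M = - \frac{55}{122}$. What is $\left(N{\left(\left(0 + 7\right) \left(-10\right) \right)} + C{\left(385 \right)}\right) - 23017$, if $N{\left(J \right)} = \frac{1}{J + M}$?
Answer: $- \frac{194522162}{8595} \approx -22632.0$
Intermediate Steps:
$M = - \frac{55}{122}$ ($M = \left(-55\right) \frac{1}{122} = - \frac{55}{122} \approx -0.45082$)
$N{\left(J \right)} = \frac{1}{- \frac{55}{122} + J}$ ($N{\left(J \right)} = \frac{1}{J - \frac{55}{122}} = \frac{1}{- \frac{55}{122} + J}$)
$\left(N{\left(\left(0 + 7\right) \left(-10\right) \right)} + C{\left(385 \right)}\right) - 23017 = \left(\frac{122}{-55 + 122 \left(0 + 7\right) \left(-10\right)} + 385\right) - 23017 = \left(\frac{122}{-55 + 122 \cdot 7 \left(-10\right)} + 385\right) - 23017 = \left(\frac{122}{-55 + 122 \left(-70\right)} + 385\right) - 23017 = \left(\frac{122}{-55 - 8540} + 385\right) - 23017 = \left(\frac{122}{-8595} + 385\right) - 23017 = \left(122 \left(- \frac{1}{8595}\right) + 385\right) - 23017 = \left(- \frac{122}{8595} + 385\right) - 23017 = \frac{3308953}{8595} - 23017 = - \frac{194522162}{8595}$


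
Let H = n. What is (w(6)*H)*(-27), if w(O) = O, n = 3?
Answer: -486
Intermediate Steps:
H = 3
(w(6)*H)*(-27) = (6*3)*(-27) = 18*(-27) = -486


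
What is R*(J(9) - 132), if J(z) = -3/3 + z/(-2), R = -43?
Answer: 11825/2 ≈ 5912.5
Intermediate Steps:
J(z) = -1 - z/2 (J(z) = -3*1/3 + z*(-1/2) = -1 - z/2)
R*(J(9) - 132) = -43*((-1 - 1/2*9) - 132) = -43*((-1 - 9/2) - 132) = -43*(-11/2 - 132) = -43*(-275/2) = 11825/2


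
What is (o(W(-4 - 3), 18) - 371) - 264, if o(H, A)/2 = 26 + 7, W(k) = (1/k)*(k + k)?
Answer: -569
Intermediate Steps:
W(k) = 2 (W(k) = (2*k)/k = 2)
o(H, A) = 66 (o(H, A) = 2*(26 + 7) = 2*33 = 66)
(o(W(-4 - 3), 18) - 371) - 264 = (66 - 371) - 264 = -305 - 264 = -569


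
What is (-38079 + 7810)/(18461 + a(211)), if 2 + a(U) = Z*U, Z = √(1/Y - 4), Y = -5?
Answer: -133032255/81171826 + 6386759*I*√105/1704608346 ≈ -1.6389 + 0.038393*I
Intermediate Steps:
Z = I*√105/5 (Z = √(1/(-5) - 4) = √(-⅕ - 4) = √(-21/5) = I*√105/5 ≈ 2.0494*I)
a(U) = -2 + I*U*√105/5 (a(U) = -2 + (I*√105/5)*U = -2 + I*U*√105/5)
(-38079 + 7810)/(18461 + a(211)) = (-38079 + 7810)/(18461 + (-2 + (⅕)*I*211*√105)) = -30269/(18461 + (-2 + 211*I*√105/5)) = -30269/(18459 + 211*I*√105/5)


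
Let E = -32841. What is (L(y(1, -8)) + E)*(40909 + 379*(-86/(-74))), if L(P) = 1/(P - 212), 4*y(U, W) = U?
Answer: -42557039286830/31339 ≈ -1.3580e+9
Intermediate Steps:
y(U, W) = U/4
L(P) = 1/(-212 + P)
(L(y(1, -8)) + E)*(40909 + 379*(-86/(-74))) = (1/(-212 + (¼)*1) - 32841)*(40909 + 379*(-86/(-74))) = (1/(-212 + ¼) - 32841)*(40909 + 379*(-86*(-1/74))) = (1/(-847/4) - 32841)*(40909 + 379*(43/37)) = (-4/847 - 32841)*(40909 + 16297/37) = -27816331/847*1529930/37 = -42557039286830/31339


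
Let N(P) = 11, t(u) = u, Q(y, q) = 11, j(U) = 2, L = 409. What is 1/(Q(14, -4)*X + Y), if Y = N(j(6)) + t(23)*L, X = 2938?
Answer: 1/41736 ≈ 2.3960e-5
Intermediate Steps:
Y = 9418 (Y = 11 + 23*409 = 11 + 9407 = 9418)
1/(Q(14, -4)*X + Y) = 1/(11*2938 + 9418) = 1/(32318 + 9418) = 1/41736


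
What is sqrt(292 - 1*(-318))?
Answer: sqrt(610) ≈ 24.698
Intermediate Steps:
sqrt(292 - 1*(-318)) = sqrt(292 + 318) = sqrt(610)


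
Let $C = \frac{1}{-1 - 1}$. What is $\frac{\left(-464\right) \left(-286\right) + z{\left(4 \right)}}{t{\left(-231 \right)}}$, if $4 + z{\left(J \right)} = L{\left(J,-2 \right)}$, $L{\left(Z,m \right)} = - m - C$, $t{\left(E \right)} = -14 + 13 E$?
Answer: $- \frac{37915}{862} \approx -43.985$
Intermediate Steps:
$C = - \frac{1}{2}$ ($C = \frac{1}{-2} = - \frac{1}{2} \approx -0.5$)
$L{\left(Z,m \right)} = \frac{1}{2} - m$ ($L{\left(Z,m \right)} = - m - - \frac{1}{2} = - m + \frac{1}{2} = \frac{1}{2} - m$)
$z{\left(J \right)} = - \frac{3}{2}$ ($z{\left(J \right)} = -4 + \left(\frac{1}{2} - -2\right) = -4 + \left(\frac{1}{2} + 2\right) = -4 + \frac{5}{2} = - \frac{3}{2}$)
$\frac{\left(-464\right) \left(-286\right) + z{\left(4 \right)}}{t{\left(-231 \right)}} = \frac{\left(-464\right) \left(-286\right) - \frac{3}{2}}{-14 + 13 \left(-231\right)} = \frac{132704 - \frac{3}{2}}{-14 - 3003} = \frac{265405}{2 \left(-3017\right)} = \frac{265405}{2} \left(- \frac{1}{3017}\right) = - \frac{37915}{862}$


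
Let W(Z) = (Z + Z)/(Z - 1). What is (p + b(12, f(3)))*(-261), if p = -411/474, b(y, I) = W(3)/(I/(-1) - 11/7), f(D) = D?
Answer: 1005111/2528 ≈ 397.59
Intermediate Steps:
W(Z) = 2*Z/(-1 + Z) (W(Z) = (2*Z)/(-1 + Z) = 2*Z/(-1 + Z))
b(y, I) = 3/(-11/7 - I) (b(y, I) = (2*3/(-1 + 3))/(I/(-1) - 11/7) = (2*3/2)/(I*(-1) - 11*⅐) = (2*3*(½))/(-I - 11/7) = 3/(-11/7 - I))
p = -137/158 (p = -411*1/474 = -137/158 ≈ -0.86709)
(p + b(12, f(3)))*(-261) = (-137/158 - 21/(11 + 7*3))*(-261) = (-137/158 - 21/(11 + 21))*(-261) = (-137/158 - 21/32)*(-261) = -3851/2528*(-261) = 1005111/2528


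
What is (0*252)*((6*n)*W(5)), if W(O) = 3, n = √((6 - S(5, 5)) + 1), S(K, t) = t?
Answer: 0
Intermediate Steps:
n = √2 (n = √((6 - 1*5) + 1) = √((6 - 5) + 1) = √(1 + 1) = √2 ≈ 1.4142)
(0*252)*((6*n)*W(5)) = (0*252)*((6*√2)*3) = 0*(18*√2) = 0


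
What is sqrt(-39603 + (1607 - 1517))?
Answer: I*sqrt(39513) ≈ 198.78*I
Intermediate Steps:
sqrt(-39603 + (1607 - 1517)) = sqrt(-39603 + 90) = sqrt(-39513) = I*sqrt(39513)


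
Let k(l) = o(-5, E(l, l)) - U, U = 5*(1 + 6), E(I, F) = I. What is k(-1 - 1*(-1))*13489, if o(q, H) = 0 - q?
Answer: -404670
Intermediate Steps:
o(q, H) = -q
U = 35 (U = 5*7 = 35)
k(l) = -30 (k(l) = -1*(-5) - 1*35 = 5 - 35 = -30)
k(-1 - 1*(-1))*13489 = -30*13489 = -404670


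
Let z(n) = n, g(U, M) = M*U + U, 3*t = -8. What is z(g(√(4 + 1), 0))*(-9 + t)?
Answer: -35*√5/3 ≈ -26.087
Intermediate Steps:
t = -8/3 (t = (⅓)*(-8) = -8/3 ≈ -2.6667)
g(U, M) = U + M*U
z(g(√(4 + 1), 0))*(-9 + t) = (√(4 + 1)*(1 + 0))*(-9 - 8/3) = (√5*1)*(-35/3) = √5*(-35/3) = -35*√5/3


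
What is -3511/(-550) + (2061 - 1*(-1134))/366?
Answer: 253523/16775 ≈ 15.113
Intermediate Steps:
-3511/(-550) + (2061 - 1*(-1134))/366 = -3511*(-1/550) + (2061 + 1134)*(1/366) = 3511/550 + 3195*(1/366) = 3511/550 + 1065/122 = 253523/16775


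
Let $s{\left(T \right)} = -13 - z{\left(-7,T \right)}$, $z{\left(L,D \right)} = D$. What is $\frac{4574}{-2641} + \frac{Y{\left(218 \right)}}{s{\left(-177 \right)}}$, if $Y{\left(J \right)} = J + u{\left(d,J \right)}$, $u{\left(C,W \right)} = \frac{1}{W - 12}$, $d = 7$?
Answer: $- \frac{35923347}{89223544} \approx -0.40262$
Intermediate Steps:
$u{\left(C,W \right)} = \frac{1}{-12 + W}$
$Y{\left(J \right)} = J + \frac{1}{-12 + J}$
$s{\left(T \right)} = -13 - T$
$\frac{4574}{-2641} + \frac{Y{\left(218 \right)}}{s{\left(-177 \right)}} = \frac{4574}{-2641} + \frac{\frac{1}{-12 + 218} \left(1 + 218 \left(-12 + 218\right)\right)}{-13 - -177} = 4574 \left(- \frac{1}{2641}\right) + \frac{\frac{1}{206} \left(1 + 218 \cdot 206\right)}{-13 + 177} = - \frac{4574}{2641} + \frac{\frac{1}{206} \left(1 + 44908\right)}{164} = - \frac{4574}{2641} + \frac{1}{206} \cdot 44909 \cdot \frac{1}{164} = - \frac{4574}{2641} + \frac{44909}{206} \cdot \frac{1}{164} = - \frac{4574}{2641} + \frac{44909}{33784} = - \frac{35923347}{89223544}$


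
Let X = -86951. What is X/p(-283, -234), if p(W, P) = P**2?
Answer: -86951/54756 ≈ -1.5880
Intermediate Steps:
X/p(-283, -234) = -86951/((-234)**2) = -86951/54756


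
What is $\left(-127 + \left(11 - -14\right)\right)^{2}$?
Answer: $10404$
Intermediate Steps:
$\left(-127 + \left(11 - -14\right)\right)^{2} = \left(-127 + \left(11 + 14\right)\right)^{2} = \left(-127 + 25\right)^{2} = \left(-102\right)^{2} = 10404$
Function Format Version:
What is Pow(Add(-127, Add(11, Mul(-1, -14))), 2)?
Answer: 10404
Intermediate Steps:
Pow(Add(-127, Add(11, Mul(-1, -14))), 2) = Pow(Add(-127, Add(11, 14)), 2) = Pow(Add(-127, 25), 2) = Pow(-102, 2) = 10404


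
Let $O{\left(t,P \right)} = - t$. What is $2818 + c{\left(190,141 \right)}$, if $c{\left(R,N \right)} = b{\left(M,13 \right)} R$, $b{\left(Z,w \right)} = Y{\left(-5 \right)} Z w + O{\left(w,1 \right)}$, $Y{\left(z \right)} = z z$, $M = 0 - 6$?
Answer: $-370152$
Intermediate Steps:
$M = -6$ ($M = 0 - 6 = -6$)
$Y{\left(z \right)} = z^{2}$
$b{\left(Z,w \right)} = - w + 25 Z w$ ($b{\left(Z,w \right)} = \left(-5\right)^{2} Z w - w = 25 Z w - w = - w + 25 Z w$)
$c{\left(R,N \right)} = - 1963 R$ ($c{\left(R,N \right)} = 13 \left(-1 + 25 \left(-6\right)\right) R = 13 \left(-1 - 150\right) R = 13 \left(-151\right) R = - 1963 R$)
$2818 + c{\left(190,141 \right)} = 2818 - 372970 = -370152$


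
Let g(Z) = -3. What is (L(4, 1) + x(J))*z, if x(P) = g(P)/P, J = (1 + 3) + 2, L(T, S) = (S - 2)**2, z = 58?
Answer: 29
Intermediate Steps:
L(T, S) = (-2 + S)**2
J = 6 (J = 4 + 2 = 6)
x(P) = -3/P
(L(4, 1) + x(J))*z = ((-2 + 1)**2 - 3/6)*58 = ((-1)**2 - 3*1/6)*58 = (1 - 1/2)*58 = (1/2)*58 = 29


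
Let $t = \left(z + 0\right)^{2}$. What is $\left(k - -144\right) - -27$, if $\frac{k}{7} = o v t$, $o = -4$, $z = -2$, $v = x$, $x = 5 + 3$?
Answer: $-725$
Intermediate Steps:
$x = 8$
$v = 8$
$t = 4$ ($t = \left(-2 + 0\right)^{2} = \left(-2\right)^{2} = 4$)
$k = -896$ ($k = 7 \left(-4\right) 8 \cdot 4 = 7 \left(\left(-32\right) 4\right) = 7 \left(-128\right) = -896$)
$\left(k - -144\right) - -27 = \left(-896 - -144\right) - -27 = \left(-896 + 144\right) + 27 = -752 + 27 = -725$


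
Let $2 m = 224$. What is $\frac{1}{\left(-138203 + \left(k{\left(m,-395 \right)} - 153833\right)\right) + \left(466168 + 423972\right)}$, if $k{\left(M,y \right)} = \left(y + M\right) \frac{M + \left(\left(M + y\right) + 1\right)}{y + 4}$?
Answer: $\frac{23}{13753562} \approx 1.6723 \cdot 10^{-6}$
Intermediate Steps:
$m = 112$ ($m = \frac{1}{2} \cdot 224 = 112$)
$k{\left(M,y \right)} = \frac{\left(M + y\right) \left(1 + y + 2 M\right)}{4 + y}$ ($k{\left(M,y \right)} = \left(M + y\right) \frac{M + \left(1 + M + y\right)}{4 + y} = \left(M + y\right) \frac{1 + y + 2 M}{4 + y} = \frac{\left(M + y\right) \left(1 + y + 2 M\right)}{4 + y}$)
$\frac{1}{\left(-138203 + \left(k{\left(m,-395 \right)} - 153833\right)\right) + \left(466168 + 423972\right)} = \frac{1}{\left(-138203 - \left(153833 - \frac{112 - 395 + \left(-395\right)^{2} + 2 \cdot 112^{2} + 3 \cdot 112 \left(-395\right)}{4 - 395}\right)\right) + \left(466168 + 423972\right)} = \frac{1}{\left(-138203 - \left(153833 - \frac{112 - 395 + 156025 + 2 \cdot 12544 - 132720}{-391}\right)\right) + 890140} = \frac{1}{\left(-138203 - \left(153833 + \frac{112 - 395 + 156025 + 25088 - 132720}{391}\right)\right) + 890140} = \frac{1}{\left(-138203 - \frac{3540989}{23}\right) + 890140} = \frac{1}{- \frac{6719658}{23} + 890140} = \frac{1}{\frac{13753562}{23}} = \frac{23}{13753562}$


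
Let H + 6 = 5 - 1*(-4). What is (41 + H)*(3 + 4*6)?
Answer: 1188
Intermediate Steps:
H = 3 (H = -6 + (5 - 1*(-4)) = -6 + (5 + 4) = -6 + 9 = 3)
(41 + H)*(3 + 4*6) = (41 + 3)*(3 + 4*6) = 44*(3 + 24) = 44*27 = 1188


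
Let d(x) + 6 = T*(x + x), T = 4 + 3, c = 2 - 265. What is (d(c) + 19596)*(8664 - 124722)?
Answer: -1846250664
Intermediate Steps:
c = -263
T = 7
d(x) = -6 + 14*x (d(x) = -6 + 7*(x + x) = -6 + 7*(2*x) = -6 + 14*x)
(d(c) + 19596)*(8664 - 124722) = ((-6 + 14*(-263)) + 19596)*(8664 - 124722) = ((-6 - 3682) + 19596)*(-116058) = (-3688 + 19596)*(-116058) = 15908*(-116058) = -1846250664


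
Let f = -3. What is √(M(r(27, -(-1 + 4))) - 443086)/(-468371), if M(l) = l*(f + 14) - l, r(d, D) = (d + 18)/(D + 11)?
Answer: -I*√1772119/936742 ≈ -0.0014211*I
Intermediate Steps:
r(d, D) = (18 + d)/(11 + D)
M(l) = 10*l (M(l) = l*(-3 + 14) - l = l*11 - l = 11*l - l = 10*l)
√(M(r(27, -(-1 + 4))) - 443086)/(-468371) = √(10*((18 + 27)/(11 - (-1 + 4))) - 443086)/(-468371) = √(10*(45/(11 - 1*3)) - 443086)*(-1/468371) = √(10*(45/(11 - 3)) - 443086)*(-1/468371) = √(10*(45/8) - 443086)*(-1/468371) = √(225/4 - 443086)*(-1/468371) = √(-1772119/4)*(-1/468371) = (I*√1772119/2)*(-1/468371) = -I*√1772119/936742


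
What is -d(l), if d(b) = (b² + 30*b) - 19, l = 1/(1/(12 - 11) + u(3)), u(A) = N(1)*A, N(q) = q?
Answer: 183/16 ≈ 11.438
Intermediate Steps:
u(A) = A (u(A) = 1*A = A)
l = ¼ (l = 1/(1/(12 - 11) + 3) = 1/(1/1 + 3) = 1/(1 + 3) = 1/4 = ¼ ≈ 0.25000)
d(b) = -19 + b² + 30*b
-d(l) = -(-19 + (¼)² + 30*(¼)) = -(-19 + 1/16 + 15/2) = -1*(-183/16) = 183/16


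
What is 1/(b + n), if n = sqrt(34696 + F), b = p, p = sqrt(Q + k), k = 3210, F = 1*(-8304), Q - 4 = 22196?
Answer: 1/(2*sqrt(6598) + 11*sqrt(210)) ≈ 0.0031069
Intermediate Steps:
Q = 22200 (Q = 4 + 22196 = 22200)
F = -8304
p = 11*sqrt(210) (p = sqrt(22200 + 3210) = sqrt(25410) = 11*sqrt(210) ≈ 159.41)
b = 11*sqrt(210) ≈ 159.41
n = 2*sqrt(6598) (n = sqrt(34696 - 8304) = sqrt(26392) = 2*sqrt(6598) ≈ 162.46)
1/(b + n) = 1/(11*sqrt(210) + 2*sqrt(6598)) = 1/(2*sqrt(6598) + 11*sqrt(210))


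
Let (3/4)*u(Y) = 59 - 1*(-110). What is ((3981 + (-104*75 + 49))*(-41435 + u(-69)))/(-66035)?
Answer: -93216266/39621 ≈ -2352.7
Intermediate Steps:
u(Y) = 676/3 (u(Y) = 4*(59 - 1*(-110))/3 = 4*(59 + 110)/3 = (4/3)*169 = 676/3)
((3981 + (-104*75 + 49))*(-41435 + u(-69)))/(-66035) = ((3981 + (-104*75 + 49))*(-41435 + 676/3))/(-66035) = ((3981 + (-7800 + 49))*(-123629/3))*(-1/66035) = ((3981 - 7751)*(-123629/3))*(-1/66035) = -3770*(-123629/3)*(-1/66035) = (466081330/3)*(-1/66035) = -93216266/39621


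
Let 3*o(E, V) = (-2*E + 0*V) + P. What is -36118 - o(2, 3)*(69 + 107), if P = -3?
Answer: -107122/3 ≈ -35707.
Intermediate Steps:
o(E, V) = -1 - 2*E/3 (o(E, V) = ((-2*E + 0*V) - 3)/3 = ((-2*E + 0) - 3)/3 = (-2*E - 3)/3 = (-3 - 2*E)/3 = -1 - 2*E/3)
-36118 - o(2, 3)*(69 + 107) = -36118 - (-1 - ⅔*2)*(69 + 107) = -36118 - (-1 - 4/3)*176 = -36118 - (-7)*176/3 = -36118 - 1*(-1232/3) = -36118 + 1232/3 = -107122/3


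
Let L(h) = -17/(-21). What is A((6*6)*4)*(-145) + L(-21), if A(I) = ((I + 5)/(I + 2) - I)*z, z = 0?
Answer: 17/21 ≈ 0.80952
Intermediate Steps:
L(h) = 17/21 (L(h) = -17*(-1/21) = 17/21)
A(I) = 0 (A(I) = ((I + 5)/(I + 2) - I)*0 = ((5 + I)/(2 + I) - I)*0 = (-I + (5 + I)/(2 + I))*0 = 0)
A((6*6)*4)*(-145) + L(-21) = 0*(-145) + 17/21 = 0 + 17/21 = 17/21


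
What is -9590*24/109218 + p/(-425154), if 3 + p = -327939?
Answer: -1723229869/1289846377 ≈ -1.3360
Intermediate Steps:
p = -327942 (p = -3 - 327939 = -327942)
-9590*24/109218 + p/(-425154) = -9590*24/109218 - 327942/(-425154) = -230160*1/109218 - 327942*(-1/425154) = -38360/18203 + 54657/70859 = -1723229869/1289846377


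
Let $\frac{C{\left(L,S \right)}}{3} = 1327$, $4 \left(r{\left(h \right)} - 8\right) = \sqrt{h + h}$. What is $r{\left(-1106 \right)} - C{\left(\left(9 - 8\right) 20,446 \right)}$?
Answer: $-3973 + \frac{i \sqrt{553}}{2} \approx -3973.0 + 11.758 i$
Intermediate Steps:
$r{\left(h \right)} = 8 + \frac{\sqrt{2} \sqrt{h}}{4}$ ($r{\left(h \right)} = 8 + \frac{\sqrt{h + h}}{4} = 8 + \frac{\sqrt{2 h}}{4} = 8 + \frac{\sqrt{2} \sqrt{h}}{4}$)
$C{\left(L,S \right)} = 3981$ ($C{\left(L,S \right)} = 3 \cdot 1327 = 3981$)
$r{\left(-1106 \right)} - C{\left(\left(9 - 8\right) 20,446 \right)} = \left(8 + \frac{\sqrt{2} \sqrt{-1106}}{4}\right) - 3981 = \left(8 + \frac{\sqrt{2} i \sqrt{1106}}{4}\right) - 3981 = \left(8 + \frac{i \sqrt{553}}{2}\right) - 3981 = -3973 + \frac{i \sqrt{553}}{2}$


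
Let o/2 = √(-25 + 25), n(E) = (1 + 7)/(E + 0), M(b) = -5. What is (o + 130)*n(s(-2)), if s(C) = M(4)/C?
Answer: 416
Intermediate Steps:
s(C) = -5/C
n(E) = 8/E
o = 0 (o = 2*√(-25 + 25) = 2*√0 = 2*0 = 0)
(o + 130)*n(s(-2)) = (0 + 130)*(8/((-5/(-2)))) = 130*(8/((-5*(-½)))) = 130*(8/(5/2)) = 130*(8*(⅖)) = 130*(16/5) = 416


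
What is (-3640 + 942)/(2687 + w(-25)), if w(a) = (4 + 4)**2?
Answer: -2698/2751 ≈ -0.98073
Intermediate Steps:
w(a) = 64 (w(a) = 8**2 = 64)
(-3640 + 942)/(2687 + w(-25)) = (-3640 + 942)/(2687 + 64) = -2698/2751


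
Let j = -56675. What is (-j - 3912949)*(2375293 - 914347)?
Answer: -5633808075204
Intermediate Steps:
(-j - 3912949)*(2375293 - 914347) = (-1*(-56675) - 3912949)*(2375293 - 914347) = (56675 - 3912949)*1460946 = -3856274*1460946 = -5633808075204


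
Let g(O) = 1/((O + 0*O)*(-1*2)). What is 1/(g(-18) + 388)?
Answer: 36/13969 ≈ 0.0025771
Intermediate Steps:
g(O) = -1/(2*O) (g(O) = 1/((O + 0)*(-2)) = 1/(O*(-2)) = 1/(-2*O) = -1/(2*O))
1/(g(-18) + 388) = 1/(-½/(-18) + 388) = 1/(-½*(-1/18) + 388) = 1/(1/36 + 388) = 1/(13969/36) = 36/13969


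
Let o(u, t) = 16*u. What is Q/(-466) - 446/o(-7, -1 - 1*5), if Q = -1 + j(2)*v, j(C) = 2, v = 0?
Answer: 51987/13048 ≈ 3.9843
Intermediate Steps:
Q = -1 (Q = -1 + 2*0 = -1 + 0 = -1)
Q/(-466) - 446/o(-7, -1 - 1*5) = -1/(-466) - 446/(16*(-7)) = -1*(-1/466) - 446/(-112) = 1/466 - 446*(-1/112) = 1/466 + 223/56 = 51987/13048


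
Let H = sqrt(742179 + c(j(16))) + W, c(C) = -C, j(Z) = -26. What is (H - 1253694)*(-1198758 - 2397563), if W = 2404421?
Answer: -4138383675367 - 3596321*sqrt(742205) ≈ -4.1415e+12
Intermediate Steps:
H = 2404421 + sqrt(742205) (H = sqrt(742179 - 1*(-26)) + 2404421 = sqrt(742179 + 26) + 2404421 = sqrt(742205) + 2404421 = 2404421 + sqrt(742205) ≈ 2.4053e+6)
(H - 1253694)*(-1198758 - 2397563) = ((2404421 + sqrt(742205)) - 1253694)*(-1198758 - 2397563) = (1150727 + sqrt(742205))*(-3596321) = -4138383675367 - 3596321*sqrt(742205)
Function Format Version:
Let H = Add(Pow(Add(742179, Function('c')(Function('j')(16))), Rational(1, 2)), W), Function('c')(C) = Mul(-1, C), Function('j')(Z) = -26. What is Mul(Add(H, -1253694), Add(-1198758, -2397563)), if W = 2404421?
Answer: Add(-4138383675367, Mul(-3596321, Pow(742205, Rational(1, 2)))) ≈ -4.1415e+12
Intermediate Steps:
H = Add(2404421, Pow(742205, Rational(1, 2))) (H = Add(Pow(Add(742179, Mul(-1, -26)), Rational(1, 2)), 2404421) = Add(Pow(Add(742179, 26), Rational(1, 2)), 2404421) = Add(Pow(742205, Rational(1, 2)), 2404421) = Add(2404421, Pow(742205, Rational(1, 2))) ≈ 2.4053e+6)
Mul(Add(H, -1253694), Add(-1198758, -2397563)) = Mul(Add(Add(2404421, Pow(742205, Rational(1, 2))), -1253694), Add(-1198758, -2397563)) = Mul(Add(1150727, Pow(742205, Rational(1, 2))), -3596321) = Add(-4138383675367, Mul(-3596321, Pow(742205, Rational(1, 2))))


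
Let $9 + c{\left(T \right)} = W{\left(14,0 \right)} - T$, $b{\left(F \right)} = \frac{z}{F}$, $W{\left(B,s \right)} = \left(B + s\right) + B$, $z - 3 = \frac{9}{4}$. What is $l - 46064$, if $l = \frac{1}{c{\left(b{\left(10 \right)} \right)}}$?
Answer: $- \frac{34041256}{739} \approx -46064.0$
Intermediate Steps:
$z = \frac{21}{4}$ ($z = 3 + \frac{9}{4} = \frac{21}{4} \approx 5.25$)
$W{\left(B,s \right)} = s + 2 B$
$b{\left(F \right)} = \frac{21}{4 F}$
$c{\left(T \right)} = 19 - T$ ($c{\left(T \right)} = -9 - \left(-28 + T\right) = 19 - T$)
$l = \frac{40}{739}$ ($l = \frac{1}{19 - \frac{21}{4 \cdot 10}} = \frac{1}{19 - \frac{21}{4} \cdot \frac{1}{10}} = \frac{1}{19 - \frac{21}{40}} = \frac{1}{\frac{739}{40}} = \frac{40}{739} \approx 0.054127$)
$l - 46064 = \frac{40}{739} - 46064 = - \frac{34041256}{739}$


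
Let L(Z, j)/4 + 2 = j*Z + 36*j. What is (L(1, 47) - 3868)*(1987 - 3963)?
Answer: -6086080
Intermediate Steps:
L(Z, j) = -8 + 144*j + 4*Z*j (L(Z, j) = -8 + 4*(j*Z + 36*j) = -8 + 4*(Z*j + 36*j) = -8 + 4*(36*j + Z*j) = -8 + (144*j + 4*Z*j) = -8 + 144*j + 4*Z*j)
(L(1, 47) - 3868)*(1987 - 3963) = ((-8 + 144*47 + 4*1*47) - 3868)*(1987 - 3963) = ((-8 + 6768 + 188) - 3868)*(-1976) = (6948 - 3868)*(-1976) = 3080*(-1976) = -6086080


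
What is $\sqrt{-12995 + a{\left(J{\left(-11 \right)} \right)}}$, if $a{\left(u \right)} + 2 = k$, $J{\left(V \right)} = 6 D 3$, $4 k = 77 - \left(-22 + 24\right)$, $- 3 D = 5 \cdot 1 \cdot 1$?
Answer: $\frac{i \sqrt{51913}}{2} \approx 113.92 i$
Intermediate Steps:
$D = - \frac{5}{3}$ ($D = - \frac{5 \cdot 1 \cdot 1}{3} = - \frac{5 \cdot 1}{3} = \left(- \frac{1}{3}\right) 5 = - \frac{5}{3} \approx -1.6667$)
$k = \frac{75}{4}$ ($k = \frac{77 - \left(-22 + 24\right)}{4} = \frac{77 - 2}{4} = \frac{1}{4} \cdot 75 = \frac{75}{4} \approx 18.75$)
$J{\left(V \right)} = -30$ ($J{\left(V \right)} = 6 \left(- \frac{5}{3}\right) 3 = \left(-10\right) 3 = -30$)
$a{\left(u \right)} = \frac{67}{4}$ ($a{\left(u \right)} = -2 + \frac{75}{4} = \frac{67}{4}$)
$\sqrt{-12995 + a{\left(J{\left(-11 \right)} \right)}} = \sqrt{-12995 + \frac{67}{4}} = \sqrt{- \frac{51913}{4}} = \frac{i \sqrt{51913}}{2}$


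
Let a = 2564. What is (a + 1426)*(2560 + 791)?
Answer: 13370490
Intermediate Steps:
(a + 1426)*(2560 + 791) = (2564 + 1426)*(2560 + 791) = 3990*3351 = 13370490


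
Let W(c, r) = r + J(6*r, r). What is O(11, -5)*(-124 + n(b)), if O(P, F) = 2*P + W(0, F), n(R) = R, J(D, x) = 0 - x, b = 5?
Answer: -2618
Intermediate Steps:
J(D, x) = -x
W(c, r) = 0 (W(c, r) = r - r = 0)
O(P, F) = 2*P (O(P, F) = 2*P + 0 = 2*P)
O(11, -5)*(-124 + n(b)) = (2*11)*(-124 + 5) = 22*(-119) = -2618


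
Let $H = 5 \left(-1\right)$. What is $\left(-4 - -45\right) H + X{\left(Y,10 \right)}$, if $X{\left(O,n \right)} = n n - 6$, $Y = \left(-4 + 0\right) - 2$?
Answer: $-111$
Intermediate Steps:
$H = -5$
$Y = -6$ ($Y = -4 - 2 = -6$)
$X{\left(O,n \right)} = -6 + n^{2}$ ($X{\left(O,n \right)} = n^{2} - 6 = -6 + n^{2}$)
$\left(-4 - -45\right) H + X{\left(Y,10 \right)} = \left(-4 - -45\right) \left(-5\right) - \left(6 - 10^{2}\right) = \left(-4 + 45\right) \left(-5\right) + \left(-6 + 100\right) = 41 \left(-5\right) + 94 = -205 + 94 = -111$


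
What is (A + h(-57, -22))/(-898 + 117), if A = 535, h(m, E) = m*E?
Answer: -1789/781 ≈ -2.2907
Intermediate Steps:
h(m, E) = E*m
(A + h(-57, -22))/(-898 + 117) = (535 - 22*(-57))/(-898 + 117) = (535 + 1254)/(-781) = 1789*(-1/781) = -1789/781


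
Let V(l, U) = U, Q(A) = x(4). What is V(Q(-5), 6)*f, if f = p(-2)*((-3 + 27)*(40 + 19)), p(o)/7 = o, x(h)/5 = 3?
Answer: -118944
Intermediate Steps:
x(h) = 15 (x(h) = 5*3 = 15)
Q(A) = 15
p(o) = 7*o
f = -19824 (f = (7*(-2))*((-3 + 27)*(40 + 19)) = -336*59 = -14*1416 = -19824)
V(Q(-5), 6)*f = 6*(-19824) = -118944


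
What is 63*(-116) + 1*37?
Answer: -7271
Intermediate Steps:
63*(-116) + 1*37 = -7308 + 37 = -7271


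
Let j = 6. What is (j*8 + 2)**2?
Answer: 2500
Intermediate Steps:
(j*8 + 2)**2 = (6*8 + 2)**2 = (48 + 2)**2 = 50**2 = 2500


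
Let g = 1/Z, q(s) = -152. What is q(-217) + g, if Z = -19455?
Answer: -2957161/19455 ≈ -152.00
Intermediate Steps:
g = -1/19455 (g = 1/(-19455) = -1/19455 ≈ -5.1401e-5)
q(-217) + g = -152 - 1/19455 = -2957161/19455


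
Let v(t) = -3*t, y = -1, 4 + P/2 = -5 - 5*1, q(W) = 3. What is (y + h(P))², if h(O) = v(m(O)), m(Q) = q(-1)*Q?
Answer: 63001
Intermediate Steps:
P = -28 (P = -8 + 2*(-5 - 5*1) = -8 + 2*(-5 - 5) = -8 + 2*(-10) = -8 - 20 = -28)
m(Q) = 3*Q
h(O) = -9*O
(y + h(P))² = (-1 - 9*(-28))² = (-1 + 252)² = 251² = 63001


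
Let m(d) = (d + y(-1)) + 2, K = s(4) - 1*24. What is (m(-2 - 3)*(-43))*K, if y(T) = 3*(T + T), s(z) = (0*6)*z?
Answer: -9288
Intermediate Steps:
s(z) = 0 (s(z) = 0*z = 0)
K = -24 (K = 0 - 1*24 = 0 - 24 = -24)
y(T) = 6*T (y(T) = 3*(2*T) = 6*T)
m(d) = -4 + d (m(d) = (d + 6*(-1)) + 2 = (d - 6) + 2 = (-6 + d) + 2 = -4 + d)
(m(-2 - 3)*(-43))*K = ((-4 + (-2 - 3))*(-43))*(-24) = ((-4 - 5)*(-43))*(-24) = -9*(-43)*(-24) = 387*(-24) = -9288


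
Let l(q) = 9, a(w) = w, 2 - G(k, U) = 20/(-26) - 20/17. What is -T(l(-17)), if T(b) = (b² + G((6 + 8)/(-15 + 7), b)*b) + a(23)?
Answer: -30832/221 ≈ -139.51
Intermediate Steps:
G(k, U) = 872/221 (G(k, U) = 2 - (20/(-26) - 20/17) = 2 - (20*(-1/26) - 20*1/17) = 2 - (-10/13 - 20/17) = 2 - 1*(-430/221) = 2 + 430/221 = 872/221)
T(b) = 23 + b² + 872*b/221 (T(b) = (b² + 872*b/221) + 23 = 23 + b² + 872*b/221)
-T(l(-17)) = -(23 + 9² + (872/221)*9) = -(23 + 81 + 7848/221) = -1*30832/221 = -30832/221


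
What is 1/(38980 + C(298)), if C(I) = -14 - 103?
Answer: 1/38863 ≈ 2.5731e-5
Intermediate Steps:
C(I) = -117
1/(38980 + C(298)) = 1/(38980 - 117) = 1/38863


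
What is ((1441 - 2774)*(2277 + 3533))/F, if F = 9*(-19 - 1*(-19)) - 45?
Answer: 1548946/9 ≈ 1.7211e+5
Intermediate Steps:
F = -45 (F = 9*(-19 + 19) - 45 = 9*0 - 45 = 0 - 45 = -45)
((1441 - 2774)*(2277 + 3533))/F = ((1441 - 2774)*(2277 + 3533))/(-45) = -1333*5810*(-1/45) = -7744730*(-1/45) = 1548946/9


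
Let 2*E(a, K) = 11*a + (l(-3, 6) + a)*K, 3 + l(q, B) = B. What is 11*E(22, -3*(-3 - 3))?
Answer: 3806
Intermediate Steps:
l(q, B) = -3 + B
E(a, K) = 11*a/2 + K*(3 + a)/2 (E(a, K) = (11*a + ((-3 + 6) + a)*K)/2 = (11*a + (3 + a)*K)/2 = (11*a + K*(3 + a))/2 = 11*a/2 + K*(3 + a)/2)
11*E(22, -3*(-3 - 3)) = 11*(3*(-3*(-3 - 3))/2 + (11/2)*22 + (½)*(-3*(-3 - 3))*22) = 11*(3*(-3*(-6))/2 + 121 + (½)*(-3*(-6))*22) = 11*((3/2)*18 + 121 + (½)*18*22) = 11*(27 + 121 + 198) = 11*346 = 3806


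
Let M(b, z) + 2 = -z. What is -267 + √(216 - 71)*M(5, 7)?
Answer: -267 - 9*√145 ≈ -375.37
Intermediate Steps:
M(b, z) = -2 - z
-267 + √(216 - 71)*M(5, 7) = -267 + √(216 - 71)*(-2 - 1*7) = -267 + √145*(-2 - 7) = -267 + √145*(-9) = -267 - 9*√145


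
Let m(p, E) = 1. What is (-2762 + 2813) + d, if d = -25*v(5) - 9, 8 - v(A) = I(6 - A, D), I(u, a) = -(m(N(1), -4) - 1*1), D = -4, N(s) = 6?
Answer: -158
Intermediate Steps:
I(u, a) = 0 (I(u, a) = -(1 - 1*1) = -(1 - 1) = -1*0 = 0)
v(A) = 8 (v(A) = 8 - 1*0 = 8 + 0 = 8)
d = -209 (d = -25*8 - 9 = -200 - 9 = -209)
(-2762 + 2813) + d = (-2762 + 2813) - 209 = 51 - 209 = -158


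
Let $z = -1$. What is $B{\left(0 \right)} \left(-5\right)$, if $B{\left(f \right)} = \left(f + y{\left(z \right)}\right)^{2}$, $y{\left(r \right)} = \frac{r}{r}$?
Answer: $-5$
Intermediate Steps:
$y{\left(r \right)} = 1$
$B{\left(f \right)} = \left(1 + f\right)^{2}$ ($B{\left(f \right)} = \left(f + 1\right)^{2} = \left(1 + f\right)^{2}$)
$B{\left(0 \right)} \left(-5\right) = \left(1 + 0\right)^{2} \left(-5\right) = 1^{2} \left(-5\right) = 1 \left(-5\right) = -5$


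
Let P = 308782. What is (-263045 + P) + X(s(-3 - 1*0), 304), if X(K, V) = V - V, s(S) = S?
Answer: 45737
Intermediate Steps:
X(K, V) = 0
(-263045 + P) + X(s(-3 - 1*0), 304) = (-263045 + 308782) + 0 = 45737 + 0 = 45737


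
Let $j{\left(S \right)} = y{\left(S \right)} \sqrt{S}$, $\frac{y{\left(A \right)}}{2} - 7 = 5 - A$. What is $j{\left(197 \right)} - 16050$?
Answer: $-16050 - 370 \sqrt{197} \approx -21243.0$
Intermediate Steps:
$y{\left(A \right)} = 24 - 2 A$ ($y{\left(A \right)} = 14 + 2 \left(5 - A\right) = 14 - \left(-10 + 2 A\right) = 24 - 2 A$)
$j{\left(S \right)} = \sqrt{S} \left(24 - 2 S\right)$ ($j{\left(S \right)} = \left(24 - 2 S\right) \sqrt{S} = \sqrt{S} \left(24 - 2 S\right)$)
$j{\left(197 \right)} - 16050 = 2 \sqrt{197} \left(12 - 197\right) - 16050 = 2 \sqrt{197} \left(-185\right) - 16050 = - 370 \sqrt{197} - 16050 = -16050 - 370 \sqrt{197}$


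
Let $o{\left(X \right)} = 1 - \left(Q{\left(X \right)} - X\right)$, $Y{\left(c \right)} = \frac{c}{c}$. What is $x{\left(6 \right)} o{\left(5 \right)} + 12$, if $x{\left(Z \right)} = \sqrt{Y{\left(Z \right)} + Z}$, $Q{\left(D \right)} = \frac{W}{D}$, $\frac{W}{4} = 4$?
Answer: $12 + \frac{14 \sqrt{7}}{5} \approx 19.408$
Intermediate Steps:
$W = 16$ ($W = 4 \cdot 4 = 16$)
$Q{\left(D \right)} = \frac{16}{D}$
$Y{\left(c \right)} = 1$
$x{\left(Z \right)} = \sqrt{1 + Z}$
$o{\left(X \right)} = 1 + X - \frac{16}{X}$ ($o{\left(X \right)} = 1 - \left(\frac{16}{X} - X\right) = 1 - \left(- X + \frac{16}{X}\right) = 1 + \left(X - \frac{16}{X}\right) = 1 + X - \frac{16}{X}$)
$x{\left(6 \right)} o{\left(5 \right)} + 12 = \sqrt{1 + 6} \left(1 + 5 - \frac{16}{5}\right) + 12 = \sqrt{7} \left(1 + 5 - \frac{16}{5}\right) + 12 = \sqrt{7} \cdot \frac{14}{5} + 12 = \frac{14 \sqrt{7}}{5} + 12 = 12 + \frac{14 \sqrt{7}}{5}$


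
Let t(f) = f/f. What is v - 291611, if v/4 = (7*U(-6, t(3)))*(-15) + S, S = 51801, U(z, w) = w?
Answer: -84827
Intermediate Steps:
t(f) = 1
v = 206784 (v = 4*((7*1)*(-15) + 51801) = 4*(7*(-15) + 51801) = 4*(-105 + 51801) = 4*51696 = 206784)
v - 291611 = 206784 - 291611 = -84827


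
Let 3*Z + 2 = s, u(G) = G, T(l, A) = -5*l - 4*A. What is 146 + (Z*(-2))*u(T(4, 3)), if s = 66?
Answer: 4534/3 ≈ 1511.3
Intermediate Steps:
Z = 64/3 (Z = -⅔ + (⅓)*66 = -⅔ + 22 = 64/3 ≈ 21.333)
146 + (Z*(-2))*u(T(4, 3)) = 146 + ((64/3)*(-2))*(-5*4 - 4*3) = 146 - 128*(-20 - 12)/3 = 146 - 128/3*(-32) = 146 + 4096/3 = 4534/3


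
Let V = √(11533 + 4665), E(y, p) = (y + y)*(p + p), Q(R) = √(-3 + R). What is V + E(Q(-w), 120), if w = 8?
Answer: √16198 + 480*I*√11 ≈ 127.27 + 1592.0*I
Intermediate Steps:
E(y, p) = 4*p*y (E(y, p) = (2*y)*(2*p) = 4*p*y)
V = √16198 ≈ 127.27
V + E(Q(-w), 120) = √16198 + 4*120*√(-3 - 1*8) = √16198 + 4*120*√(-3 - 8) = √16198 + 4*120*√(-11) = √16198 + 4*120*(I*√11) = √16198 + 480*I*√11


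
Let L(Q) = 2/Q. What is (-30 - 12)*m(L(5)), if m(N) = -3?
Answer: 126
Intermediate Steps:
(-30 - 12)*m(L(5)) = (-30 - 12)*(-3) = -42*(-3) = 126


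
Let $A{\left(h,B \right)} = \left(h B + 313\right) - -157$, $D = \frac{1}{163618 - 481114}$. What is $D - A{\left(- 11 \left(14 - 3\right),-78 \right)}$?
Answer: $- \frac{3145750369}{317496} \approx -9908.0$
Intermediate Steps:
$D = - \frac{1}{317496}$ ($D = \frac{1}{-317496} = - \frac{1}{317496} \approx -3.1496 \cdot 10^{-6}$)
$A{\left(h,B \right)} = 470 + B h$ ($A{\left(h,B \right)} = \left(B h + 313\right) + 157 = \left(313 + B h\right) + 157 = 470 + B h$)
$D - A{\left(- 11 \left(14 - 3\right),-78 \right)} = - \frac{1}{317496} - \left(470 - 78 \left(- 11 \left(14 - 3\right)\right)\right) = - \frac{1}{317496} - \left(470 - 78 \left(\left(-11\right) 11\right)\right) = - \frac{1}{317496} - \left(470 - -9438\right) = - \frac{1}{317496} - \left(470 + 9438\right) = - \frac{1}{317496} - 9908 = - \frac{3145750369}{317496}$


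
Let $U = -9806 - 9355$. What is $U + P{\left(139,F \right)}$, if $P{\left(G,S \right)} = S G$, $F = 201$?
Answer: $8778$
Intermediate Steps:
$P{\left(G,S \right)} = G S$
$U = -19161$ ($U = -9806 - 9355 = -19161$)
$U + P{\left(139,F \right)} = -19161 + 139 \cdot 201 = -19161 + 27939 = 8778$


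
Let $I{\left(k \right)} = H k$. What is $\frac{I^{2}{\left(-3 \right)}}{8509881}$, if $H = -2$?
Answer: $\frac{12}{2836627} \approx 4.2304 \cdot 10^{-6}$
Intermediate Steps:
$I{\left(k \right)} = - 2 k$
$\frac{I^{2}{\left(-3 \right)}}{8509881} = \frac{\left(\left(-2\right) \left(-3\right)\right)^{2}}{8509881} = 6^{2} \cdot \frac{1}{8509881} = 36 \cdot \frac{1}{8509881} = \frac{12}{2836627}$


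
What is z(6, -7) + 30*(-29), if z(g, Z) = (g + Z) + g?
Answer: -865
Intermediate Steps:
z(g, Z) = Z + 2*g (z(g, Z) = (Z + g) + g = Z + 2*g)
z(6, -7) + 30*(-29) = (-7 + 2*6) + 30*(-29) = (-7 + 12) - 870 = 5 - 870 = -865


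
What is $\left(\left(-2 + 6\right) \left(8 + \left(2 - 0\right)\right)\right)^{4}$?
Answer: $2560000$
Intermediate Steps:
$\left(\left(-2 + 6\right) \left(8 + \left(2 - 0\right)\right)\right)^{4} = \left(4 \left(8 + \left(2 + 0\right)\right)\right)^{4} = \left(4 \left(8 + 2\right)\right)^{4} = \left(4 \cdot 10\right)^{4} = 40^{4} = 2560000$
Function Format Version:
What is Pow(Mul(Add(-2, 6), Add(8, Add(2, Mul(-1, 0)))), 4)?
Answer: 2560000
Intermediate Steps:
Pow(Mul(Add(-2, 6), Add(8, Add(2, Mul(-1, 0)))), 4) = Pow(Mul(4, Add(8, Add(2, 0))), 4) = Pow(Mul(4, Add(8, 2)), 4) = Pow(Mul(4, 10), 4) = Pow(40, 4) = 2560000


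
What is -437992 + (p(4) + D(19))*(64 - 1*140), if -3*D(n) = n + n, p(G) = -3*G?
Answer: -1308352/3 ≈ -4.3612e+5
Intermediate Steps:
D(n) = -2*n/3 (D(n) = -(n + n)/3 = -2*n/3)
-437992 + (p(4) + D(19))*(64 - 1*140) = -437992 + (-3*4 - ⅔*19)*(64 - 1*140) = -437992 + (-12 - 38/3)*(64 - 140) = -437992 - 74/3*(-76) = -437992 + 5624/3 = -1308352/3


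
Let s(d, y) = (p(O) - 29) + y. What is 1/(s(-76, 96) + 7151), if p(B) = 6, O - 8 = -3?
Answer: 1/7224 ≈ 0.00013843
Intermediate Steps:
O = 5 (O = 8 - 3 = 5)
s(d, y) = -23 + y (s(d, y) = (6 - 29) + y = -23 + y)
1/(s(-76, 96) + 7151) = 1/((-23 + 96) + 7151) = 1/(73 + 7151) = 1/7224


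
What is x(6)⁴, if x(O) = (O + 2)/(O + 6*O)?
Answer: 256/194481 ≈ 0.0013163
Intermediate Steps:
x(O) = (2 + O)/(7*O) (x(O) = (2 + O)/((7*O)) = (2 + O)*(1/(7*O)) = (2 + O)/(7*O))
x(6)⁴ = ((⅐)*(2 + 6)/6)⁴ = ((⅐)*(⅙)*8)⁴ = (4/21)⁴ = 256/194481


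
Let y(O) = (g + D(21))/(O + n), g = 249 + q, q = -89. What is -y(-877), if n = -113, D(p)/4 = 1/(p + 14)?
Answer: 934/5775 ≈ 0.16173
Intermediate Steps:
D(p) = 4/(14 + p) (D(p) = 4/(p + 14) = 4/(14 + p))
g = 160 (g = 249 - 89 = 160)
y(O) = 5604/(35*(-113 + O)) (y(O) = (160 + 4/(14 + 21))/(O - 113) = (160 + 4/35)/(-113 + O) = 5604/(35*(-113 + O)))
-y(-877) = -5604/(35*(-113 - 877)) = -5604/(35*(-990)) = -5604*(-1)/(35*990) = -1*(-934/5775) = 934/5775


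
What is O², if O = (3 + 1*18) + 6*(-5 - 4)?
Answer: 1089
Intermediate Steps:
O = -33 (O = (3 + 18) + 6*(-9) = 21 - 54 = -33)
O² = (-33)² = 1089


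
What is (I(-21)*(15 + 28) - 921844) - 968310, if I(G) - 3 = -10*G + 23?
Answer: -1880006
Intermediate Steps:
I(G) = 26 - 10*G (I(G) = 3 + (-10*G + 23) = 3 + (23 - 10*G) = 26 - 10*G)
(I(-21)*(15 + 28) - 921844) - 968310 = ((26 - 10*(-21))*(15 + 28) - 921844) - 968310 = ((26 + 210)*43 - 921844) - 968310 = (236*43 - 921844) - 968310 = (10148 - 921844) - 968310 = -911696 - 968310 = -1880006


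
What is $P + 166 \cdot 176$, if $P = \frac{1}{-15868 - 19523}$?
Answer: $\frac{1033983455}{35391} \approx 29216.0$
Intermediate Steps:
$P = - \frac{1}{35391}$ ($P = \frac{1}{-35391} = - \frac{1}{35391} \approx -2.8256 \cdot 10^{-5}$)
$P + 166 \cdot 176 = - \frac{1}{35391} + 166 \cdot 176 = - \frac{1}{35391} + 29216 = \frac{1033983455}{35391}$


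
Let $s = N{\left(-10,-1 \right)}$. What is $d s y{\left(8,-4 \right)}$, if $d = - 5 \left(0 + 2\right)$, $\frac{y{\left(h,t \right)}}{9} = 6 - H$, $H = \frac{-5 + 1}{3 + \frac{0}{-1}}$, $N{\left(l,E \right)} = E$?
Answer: $660$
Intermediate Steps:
$s = -1$
$H = - \frac{4}{3}$ ($H = - \frac{4}{3 + 0 \left(-1\right)} = - \frac{4}{3 + 0} = - \frac{4}{3} \approx -1.3333$)
$y{\left(h,t \right)} = 66$ ($y{\left(h,t \right)} = 9 \left(6 - - \frac{4}{3}\right) = 9 \left(6 + \frac{4}{3}\right) = 9 \cdot \frac{22}{3} = 66$)
$d = -10$ ($d = \left(-5\right) 2 = -10$)
$d s y{\left(8,-4 \right)} = \left(-10\right) \left(-1\right) 66 = 10 \cdot 66 = 660$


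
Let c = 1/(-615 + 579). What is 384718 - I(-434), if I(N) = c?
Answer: 13849849/36 ≈ 3.8472e+5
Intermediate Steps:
c = -1/36 (c = 1/(-36) = -1/36 ≈ -0.027778)
I(N) = -1/36
384718 - I(-434) = 384718 - 1*(-1/36) = 384718 + 1/36 = 13849849/36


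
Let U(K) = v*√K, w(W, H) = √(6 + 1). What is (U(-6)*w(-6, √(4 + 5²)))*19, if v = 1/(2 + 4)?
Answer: 19*I*√42/6 ≈ 20.522*I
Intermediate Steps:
v = ⅙ (v = 1/6 = ⅙ ≈ 0.16667)
w(W, H) = √7
U(K) = √K/6
(U(-6)*w(-6, √(4 + 5²)))*19 = ((√(-6)/6)*√7)*19 = (((I*√6)/6)*√7)*19 = ((I*√6/6)*√7)*19 = (I*√42/6)*19 = 19*I*√42/6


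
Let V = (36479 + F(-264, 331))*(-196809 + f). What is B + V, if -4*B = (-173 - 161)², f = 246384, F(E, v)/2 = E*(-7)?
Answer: 1991647736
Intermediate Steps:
F(E, v) = -14*E (F(E, v) = 2*(E*(-7)) = 2*(-7*E) = -14*E)
V = 1991675625 (V = (36479 - 14*(-264))*(-196809 + 246384) = (36479 + 3696)*49575 = 40175*49575 = 1991675625)
B = -27889 (B = -(-173 - 161)²/4 = -¼*(-334)² = -¼*111556 = -27889)
B + V = -27889 + 1991675625 = 1991647736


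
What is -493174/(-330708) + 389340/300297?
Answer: 48015353/17223486 ≈ 2.7878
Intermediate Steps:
-493174/(-330708) + 389340/300297 = -493174*(-1/330708) + 389340*(1/300297) = 246587/165354 + 129780/100099 = 48015353/17223486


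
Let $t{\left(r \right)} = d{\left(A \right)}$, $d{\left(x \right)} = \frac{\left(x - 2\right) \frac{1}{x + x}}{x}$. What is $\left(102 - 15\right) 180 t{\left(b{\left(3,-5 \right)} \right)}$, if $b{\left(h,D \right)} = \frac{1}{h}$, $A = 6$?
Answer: $870$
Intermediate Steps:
$d{\left(x \right)} = \frac{-2 + x}{2 x^{2}}$ ($d{\left(x \right)} = \frac{\left(-2 + x\right) \frac{1}{2 x}}{x} = \frac{\frac{1}{2} \frac{1}{x} \left(-2 + x\right)}{x} = \frac{-2 + x}{2 x^{2}}$)
$t{\left(r \right)} = \frac{1}{18}$ ($t{\left(r \right)} = \frac{-2 + 6}{2 \cdot 36} = \frac{1}{2} \cdot \frac{1}{36} \cdot 4 = \frac{1}{18}$)
$\left(102 - 15\right) 180 t{\left(b{\left(3,-5 \right)} \right)} = \left(102 - 15\right) 180 \cdot \frac{1}{18} = 87 \cdot 180 \cdot \frac{1}{18} = 15660 \cdot \frac{1}{18} = 870$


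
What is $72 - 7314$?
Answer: $-7242$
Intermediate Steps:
$72 - 7314 = -7242$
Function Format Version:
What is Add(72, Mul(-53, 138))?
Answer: -7242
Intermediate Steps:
Add(72, Mul(-53, 138)) = Add(72, -7314) = -7242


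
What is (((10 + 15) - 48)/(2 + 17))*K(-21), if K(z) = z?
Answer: 483/19 ≈ 25.421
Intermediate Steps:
(((10 + 15) - 48)/(2 + 17))*K(-21) = (((10 + 15) - 48)/(2 + 17))*(-21) = ((25 - 48)/19)*(-21) = -23*1/19*(-21) = -23/19*(-21) = 483/19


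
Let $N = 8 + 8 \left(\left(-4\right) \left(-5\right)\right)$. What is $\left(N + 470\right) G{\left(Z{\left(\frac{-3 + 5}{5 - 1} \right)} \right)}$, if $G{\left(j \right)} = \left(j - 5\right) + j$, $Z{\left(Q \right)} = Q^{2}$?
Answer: $-2871$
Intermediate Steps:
$N = 168$ ($N = 8 + 8 \cdot 20 = 8 + 160 = 168$)
$G{\left(j \right)} = -5 + 2 j$ ($G{\left(j \right)} = \left(-5 + j\right) + j = -5 + 2 j$)
$\left(N + 470\right) G{\left(Z{\left(\frac{-3 + 5}{5 - 1} \right)} \right)} = \left(168 + 470\right) \left(-5 + 2 \left(\frac{-3 + 5}{5 - 1}\right)^{2}\right) = 638 \left(-5 + 2 \left(\frac{2}{4}\right)^{2}\right) = 638 \left(-5 + 2 \left(2 \cdot \frac{1}{4}\right)^{2}\right) = 638 \left(-5 + \frac{2}{4}\right) = 638 \left(-5 + 2 \cdot \frac{1}{4}\right) = 638 \left(-5 + \frac{1}{2}\right) = 638 \left(- \frac{9}{2}\right) = -2871$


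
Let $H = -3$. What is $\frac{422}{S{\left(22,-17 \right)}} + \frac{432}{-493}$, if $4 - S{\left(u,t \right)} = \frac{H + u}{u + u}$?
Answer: $\frac{9086200}{77401} \approx 117.39$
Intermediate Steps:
$S{\left(u,t \right)} = 4 - \frac{-3 + u}{2 u}$ ($S{\left(u,t \right)} = 4 - \frac{-3 + u}{u + u} = 4 - \frac{-3 + u}{2 u}$)
$\frac{422}{S{\left(22,-17 \right)}} + \frac{432}{-493} = \frac{422}{\frac{1}{2} \cdot \frac{1}{22} \left(3 + 7 \cdot 22\right)} + \frac{432}{-493} = \frac{422}{\frac{1}{2} \cdot \frac{1}{22} \left(3 + 154\right)} + 432 \left(- \frac{1}{493}\right) = \frac{422}{\frac{1}{2} \cdot \frac{1}{22} \cdot 157} - \frac{432}{493} = \frac{422}{\frac{157}{44}} - \frac{432}{493} = 422 \cdot \frac{44}{157} - \frac{432}{493} = \frac{18568}{157} - \frac{432}{493} = \frac{9086200}{77401}$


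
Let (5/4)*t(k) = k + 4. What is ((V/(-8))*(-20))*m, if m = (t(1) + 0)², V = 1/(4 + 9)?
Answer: 40/13 ≈ 3.0769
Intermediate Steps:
t(k) = 16/5 + 4*k/5 (t(k) = 4*(k + 4)/5 = 4*(4 + k)/5 = 16/5 + 4*k/5)
V = 1/13 ≈ 0.076923
m = 16 (m = ((16/5 + (⅘)*1) + 0)² = ((16/5 + ⅘) + 0)² = (4 + 0)² = 4² = 16)
((V/(-8))*(-20))*m = (((1/13)/(-8))*(-20))*16 = (((1/13)*(-⅛))*(-20))*16 = -1/104*(-20)*16 = (5/26)*16 = 40/13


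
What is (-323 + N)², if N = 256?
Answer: 4489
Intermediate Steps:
(-323 + N)² = (-323 + 256)² = (-67)² = 4489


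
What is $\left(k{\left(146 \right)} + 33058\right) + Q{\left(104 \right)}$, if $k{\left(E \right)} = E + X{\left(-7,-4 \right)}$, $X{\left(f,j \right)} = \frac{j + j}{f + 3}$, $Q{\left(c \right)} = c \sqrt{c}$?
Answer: $33206 + 208 \sqrt{26} \approx 34267.0$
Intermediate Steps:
$Q{\left(c \right)} = c^{\frac{3}{2}}$
$X{\left(f,j \right)} = \frac{2 j}{3 + f}$
$k{\left(E \right)} = 2 + E$ ($k{\left(E \right)} = E + 2 \left(-4\right) \frac{1}{3 - 7} = E + 2 \left(-4\right) \frac{1}{-4} = E + 2 \left(-4\right) \left(- \frac{1}{4}\right) = E + 2 = 2 + E$)
$\left(k{\left(146 \right)} + 33058\right) + Q{\left(104 \right)} = \left(\left(2 + 146\right) + 33058\right) + 104^{\frac{3}{2}} = \left(148 + 33058\right) + 208 \sqrt{26} = 33206 + 208 \sqrt{26}$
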